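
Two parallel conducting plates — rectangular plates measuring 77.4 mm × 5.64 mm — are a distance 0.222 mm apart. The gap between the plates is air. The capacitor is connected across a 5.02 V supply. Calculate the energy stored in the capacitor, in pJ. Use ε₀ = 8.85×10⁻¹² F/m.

A = 77.4 × 5.64 mm² = 4.37×10⁻⁴ m².
C = ε₀A/d = 8.85×10⁻¹² × 4.37×10⁻⁴ / 2.22×10⁻⁴ = 1.74×10⁻¹¹ F.
U = ½CV² = ½ × 1.74×10⁻¹¹ × (5.02)² = 2.19×10⁻¹⁰ J.

U ≈ 219 pJ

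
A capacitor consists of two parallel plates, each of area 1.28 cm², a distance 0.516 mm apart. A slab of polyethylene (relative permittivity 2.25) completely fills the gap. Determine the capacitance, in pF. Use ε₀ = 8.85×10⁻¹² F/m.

A = 1.28 cm² = 1.28×10⁻⁴ m².
C = κε₀A/d = 2.25 × 8.85×10⁻¹² × 1.28×10⁻⁴ / 5.16×10⁻⁴ = 4.94×10⁻¹² F.

C ≈ 4.94 pF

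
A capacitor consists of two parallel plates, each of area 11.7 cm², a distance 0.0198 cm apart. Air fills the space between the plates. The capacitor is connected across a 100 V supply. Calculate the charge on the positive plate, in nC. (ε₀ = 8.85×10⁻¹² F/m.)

Q ≈ 5.23 nC

A = 11.7 cm² = 1.17×10⁻³ m².
C = ε₀A/d = 8.85×10⁻¹² × 1.17×10⁻³ / 1.98×10⁻⁴ = 5.23×10⁻¹¹ F.
Q = CV = 5.23×10⁻¹¹ × 100 = 5.23×10⁻⁹ C.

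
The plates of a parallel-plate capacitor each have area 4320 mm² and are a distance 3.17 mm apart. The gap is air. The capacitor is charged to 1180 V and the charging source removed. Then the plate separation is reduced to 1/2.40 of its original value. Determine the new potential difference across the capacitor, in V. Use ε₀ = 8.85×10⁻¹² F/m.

V ≈ 492 V

A = 4320 mm² = 4.32×10⁻³ m².
Initially C₁ = ε₀A/d = 8.85×10⁻¹² × 4.32×10⁻³ / 3.17×10⁻³ = 1.21×10⁻¹¹ F.
V₁ = 1.18×10³ V.
Isolated ⇒ Q is held fixed. C₂ = 2.40 C₁ and V = Q/C, so V₂/V₁ = C₁/C₂ = 0.417.
V₂ = 0.417 × 1.18×10³ = 4.92×10² V.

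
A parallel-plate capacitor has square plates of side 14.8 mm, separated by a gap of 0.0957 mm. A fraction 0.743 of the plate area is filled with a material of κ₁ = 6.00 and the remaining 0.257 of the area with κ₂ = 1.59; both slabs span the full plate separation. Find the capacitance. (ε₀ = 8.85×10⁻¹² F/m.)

A = (14.8 mm)² = 2.19×10⁻⁴ m².
Side-by-side slabs ⇒ two capacitors in parallel, each spanning the full gap.
C₁ = κ₁ε₀A₁/d = 6.00 × 8.85×10⁻¹² × 1.63×10⁻⁴ / 9.57×10⁻⁵ = 9.03×10⁻¹¹ F.
C₂ = κ₂ε₀A₂/d = 1.59 × 8.85×10⁻¹² × 5.63×10⁻⁵ / 9.57×10⁻⁵ = 8.28×10⁻¹² F.
C = C₁ + C₂ = 9.86×10⁻¹¹ F.

98.6 pF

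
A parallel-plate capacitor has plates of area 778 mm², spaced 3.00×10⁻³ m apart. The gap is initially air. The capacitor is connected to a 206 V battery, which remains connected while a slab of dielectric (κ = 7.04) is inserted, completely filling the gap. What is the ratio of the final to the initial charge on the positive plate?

Battery connected ⇒ V is held fixed.
C₂ = 7.04 C₁ and Q = CV, so Q₂/Q₁ = C₂/C₁ = 7.04.

7.04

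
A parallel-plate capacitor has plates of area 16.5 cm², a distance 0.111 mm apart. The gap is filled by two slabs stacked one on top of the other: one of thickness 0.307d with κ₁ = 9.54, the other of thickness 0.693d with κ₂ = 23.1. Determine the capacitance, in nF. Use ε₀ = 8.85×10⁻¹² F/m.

2.12 nF

A = 16.5 cm² = 1.65×10⁻³ m².
Stacked slabs ⇒ two capacitors in series, each with the full plate area.
C₁ = κ₁ε₀A/d₁ = 9.54 × 8.85×10⁻¹² × 1.65×10⁻³ / 3.41×10⁻⁵ = 4.09×10⁻⁹ F.
C₂ = κ₂ε₀A/d₂ = 23.1 × 8.85×10⁻¹² × 1.65×10⁻³ / 7.69×10⁻⁵ = 4.39×10⁻⁹ F.
C = (1/C₁ + 1/C₂)⁻¹ = 2.12×10⁻⁹ F.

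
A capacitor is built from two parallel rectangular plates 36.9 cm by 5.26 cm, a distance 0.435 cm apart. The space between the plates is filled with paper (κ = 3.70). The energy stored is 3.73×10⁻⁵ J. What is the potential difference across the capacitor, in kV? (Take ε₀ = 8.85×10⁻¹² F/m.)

0.715 kV

A = 36.9 × 5.26 cm² = 1.94×10⁻² m².
C = κε₀A/d = 3.70 × 8.85×10⁻¹² × 1.94×10⁻² / 4.35×10⁻³ = 1.46×10⁻¹⁰ F.
V = √(2U/C) = √(2 × 3.73×10⁻⁵ / 1.46×10⁻¹⁰) = 7.15×10² V.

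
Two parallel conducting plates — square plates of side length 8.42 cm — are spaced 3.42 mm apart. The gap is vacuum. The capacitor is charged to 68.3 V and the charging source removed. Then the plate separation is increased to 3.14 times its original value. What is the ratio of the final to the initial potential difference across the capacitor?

V₂/V₁ ≈ 3.14

Isolated ⇒ Q is held fixed.
C₂ = 0.318 C₁ and V = Q/C, so V₂/V₁ = C₁/C₂ = 3.14.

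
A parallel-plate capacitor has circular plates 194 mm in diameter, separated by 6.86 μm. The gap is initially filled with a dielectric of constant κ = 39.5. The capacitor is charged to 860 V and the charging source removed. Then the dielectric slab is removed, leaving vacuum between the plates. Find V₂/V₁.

Isolated ⇒ Q is held fixed.
C₂ = 0.0253 C₁ and V = Q/C, so V₂/V₁ = C₁/C₂ = 39.5.

V₂/V₁ ≈ 39.5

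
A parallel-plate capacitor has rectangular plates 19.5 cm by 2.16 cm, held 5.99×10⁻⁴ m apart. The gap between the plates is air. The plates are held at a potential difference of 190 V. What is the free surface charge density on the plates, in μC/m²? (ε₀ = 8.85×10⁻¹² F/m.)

σ ≈ 2.81 μC/m²

A = 19.5 × 2.16 cm² = 4.21×10⁻³ m².
C = ε₀A/d = 8.85×10⁻¹² × 4.21×10⁻³ / 5.99×10⁻⁴ = 6.22×10⁻¹¹ F.
σ = Q/A = CV/A = 6.22×10⁻¹¹ × 190 / 4.21×10⁻³ = 2.81×10⁻⁶ C/m².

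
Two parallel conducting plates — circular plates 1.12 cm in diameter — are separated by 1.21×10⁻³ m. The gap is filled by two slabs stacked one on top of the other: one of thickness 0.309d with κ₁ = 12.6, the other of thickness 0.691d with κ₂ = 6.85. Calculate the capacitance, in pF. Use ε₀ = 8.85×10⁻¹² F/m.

A = π(1.12/2 cm)² = 9.85×10⁻⁵ m².
Stacked slabs ⇒ two capacitors in series, each with the full plate area.
C₁ = κ₁ε₀A/d₁ = 12.6 × 8.85×10⁻¹² × 9.85×10⁻⁵ / 3.74×10⁻⁴ = 2.94×10⁻¹¹ F.
C₂ = κ₂ε₀A/d₂ = 6.85 × 8.85×10⁻¹² × 9.85×10⁻⁵ / 8.36×10⁻⁴ = 7.14×10⁻¹² F.
C = (1/C₁ + 1/C₂)⁻¹ = 5.75×10⁻¹² F.

C ≈ 5.75 pF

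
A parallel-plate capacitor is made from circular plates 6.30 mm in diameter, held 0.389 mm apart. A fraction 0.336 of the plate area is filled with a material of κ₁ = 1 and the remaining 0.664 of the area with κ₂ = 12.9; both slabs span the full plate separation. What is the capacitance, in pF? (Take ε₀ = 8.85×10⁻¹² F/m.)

C ≈ 6.31 pF

A = π(6.30/2 mm)² = 3.12×10⁻⁵ m².
Side-by-side slabs ⇒ two capacitors in parallel, each spanning the full gap.
C₁ = κ₁ε₀A₁/d = 1.00 × 8.85×10⁻¹² × 1.05×10⁻⁵ / 3.89×10⁻⁴ = 2.38×10⁻¹³ F.
C₂ = κ₂ε₀A₂/d = 12.9 × 8.85×10⁻¹² × 2.07×10⁻⁵ / 3.89×10⁻⁴ = 6.07×10⁻¹² F.
C = C₁ + C₂ = 6.31×10⁻¹² F.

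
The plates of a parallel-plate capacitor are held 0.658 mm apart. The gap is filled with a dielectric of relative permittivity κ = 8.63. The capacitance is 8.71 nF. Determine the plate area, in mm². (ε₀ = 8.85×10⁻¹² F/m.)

A = Cd/(κε₀) = 8.71×10⁻⁹ × 6.58×10⁻⁴ / (8.63 × 8.85×10⁻¹²) = 7.50×10⁻² m².

A ≈ 7.50×10⁴ mm²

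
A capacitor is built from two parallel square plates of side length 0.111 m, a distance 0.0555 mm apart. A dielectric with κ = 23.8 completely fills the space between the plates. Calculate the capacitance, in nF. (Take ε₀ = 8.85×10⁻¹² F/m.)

A = (0.111 m)² = 1.23×10⁻² m².
C = κε₀A/d = 23.8 × 8.85×10⁻¹² × 1.23×10⁻² / 5.55×10⁻⁵ = 4.68×10⁻⁸ F.

C ≈ 46.8 nF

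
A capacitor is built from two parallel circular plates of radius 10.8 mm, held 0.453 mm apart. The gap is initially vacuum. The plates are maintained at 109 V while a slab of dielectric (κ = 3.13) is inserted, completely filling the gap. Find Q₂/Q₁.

3.13

Battery connected ⇒ V is held fixed.
C₂ = 3.13 C₁ and Q = CV, so Q₂/Q₁ = C₂/C₁ = 3.13.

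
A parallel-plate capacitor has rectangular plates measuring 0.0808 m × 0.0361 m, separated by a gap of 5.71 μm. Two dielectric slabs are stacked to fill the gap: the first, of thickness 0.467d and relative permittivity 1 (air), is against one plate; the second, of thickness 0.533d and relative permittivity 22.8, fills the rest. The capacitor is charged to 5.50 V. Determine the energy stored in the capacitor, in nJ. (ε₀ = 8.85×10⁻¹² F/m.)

A = 0.0808 × 0.0361 m² = 2.92×10⁻³ m².
Stacked slabs ⇒ two capacitors in series, each with the full plate area.
C₁ = κ₁ε₀A/d₁ = 1.00 × 8.85×10⁻¹² × 2.92×10⁻³ / 2.67×10⁻⁶ = 9.68×10⁻⁹ F.
C₂ = κ₂ε₀A/d₂ = 22.8 × 8.85×10⁻¹² × 2.92×10⁻³ / 3.04×10⁻⁶ = 1.93×10⁻⁷ F.
C = (1/C₁ + 1/C₂)⁻¹ = 9.22×10⁻⁹ F.
U = ½CV² = ½ × 9.22×10⁻⁹ × (5.50)² = 1.39×10⁻⁷ J.

139 nJ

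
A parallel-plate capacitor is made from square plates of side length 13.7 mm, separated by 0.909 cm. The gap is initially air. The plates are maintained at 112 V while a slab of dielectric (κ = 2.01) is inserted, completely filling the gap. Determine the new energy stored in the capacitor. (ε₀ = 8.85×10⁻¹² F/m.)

A = (13.7 mm)² = 1.88×10⁻⁴ m².
Initially C₁ = ε₀A/d = 8.85×10⁻¹² × 1.88×10⁻⁴ / 9.09×10⁻³ = 1.83×10⁻¹³ F.
U₁ = 1.15×10⁻⁹ J.
Battery connected ⇒ V is held fixed. C₂ = 2.01 C₁ and U = ½CV², so U₂/U₁ = C₂/C₁ = 2.01.
U₂ = 2.01 × 1.15×10⁻⁹ = 2.30×10⁻⁹ J.

2.30 nJ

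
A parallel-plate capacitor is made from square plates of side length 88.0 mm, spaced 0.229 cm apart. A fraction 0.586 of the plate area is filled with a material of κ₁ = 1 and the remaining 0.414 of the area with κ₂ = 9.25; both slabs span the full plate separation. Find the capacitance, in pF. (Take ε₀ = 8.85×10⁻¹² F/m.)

A = (88.0 mm)² = 7.74×10⁻³ m².
Side-by-side slabs ⇒ two capacitors in parallel, each spanning the full gap.
C₁ = κ₁ε₀A₁/d = 1.00 × 8.85×10⁻¹² × 4.54×10⁻³ / 2.29×10⁻³ = 1.75×10⁻¹¹ F.
C₂ = κ₂ε₀A₂/d = 9.25 × 8.85×10⁻¹² × 3.21×10⁻³ / 2.29×10⁻³ = 1.15×10⁻¹⁰ F.
C = C₁ + C₂ = 1.32×10⁻¹⁰ F.

C ≈ 132 pF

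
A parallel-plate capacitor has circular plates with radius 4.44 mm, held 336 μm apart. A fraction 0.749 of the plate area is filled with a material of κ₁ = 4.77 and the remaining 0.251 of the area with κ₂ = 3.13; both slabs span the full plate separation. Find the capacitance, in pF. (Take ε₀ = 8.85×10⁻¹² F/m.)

C ≈ 7.11 pF

A = π(4.44 mm)² = 6.19×10⁻⁵ m².
Side-by-side slabs ⇒ two capacitors in parallel, each spanning the full gap.
C₁ = κ₁ε₀A₁/d = 4.77 × 8.85×10⁻¹² × 4.64×10⁻⁵ / 3.36×10⁻⁴ = 5.83×10⁻¹² F.
C₂ = κ₂ε₀A₂/d = 3.13 × 8.85×10⁻¹² × 1.55×10⁻⁵ / 3.36×10⁻⁴ = 1.28×10⁻¹² F.
C = C₁ + C₂ = 7.11×10⁻¹² F.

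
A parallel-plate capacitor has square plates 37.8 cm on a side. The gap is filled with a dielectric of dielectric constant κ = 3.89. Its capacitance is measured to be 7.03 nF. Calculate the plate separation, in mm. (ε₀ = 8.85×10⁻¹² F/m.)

0.700 mm

A = (37.8 cm)² = 0.143 m².
d = κε₀A/C = 3.89 × 8.85×10⁻¹² × 0.143 / 7.03×10⁻⁹ = 7.00×10⁻⁴ m.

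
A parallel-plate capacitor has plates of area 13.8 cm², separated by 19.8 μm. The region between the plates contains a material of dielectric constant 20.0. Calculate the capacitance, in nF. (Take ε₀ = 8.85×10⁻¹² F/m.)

12.3 nF

A = 13.8 cm² = 1.38×10⁻³ m².
C = κε₀A/d = 20.0 × 8.85×10⁻¹² × 1.38×10⁻³ / 1.98×10⁻⁵ = 1.23×10⁻⁸ F.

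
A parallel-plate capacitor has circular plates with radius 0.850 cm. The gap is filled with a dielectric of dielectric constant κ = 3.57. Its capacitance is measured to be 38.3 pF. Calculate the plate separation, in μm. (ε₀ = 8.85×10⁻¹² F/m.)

187 μm

A = π(0.850 cm)² = 2.27×10⁻⁴ m².
d = κε₀A/C = 3.57 × 8.85×10⁻¹² × 2.27×10⁻⁴ / 3.83×10⁻¹¹ = 1.87×10⁻⁴ m.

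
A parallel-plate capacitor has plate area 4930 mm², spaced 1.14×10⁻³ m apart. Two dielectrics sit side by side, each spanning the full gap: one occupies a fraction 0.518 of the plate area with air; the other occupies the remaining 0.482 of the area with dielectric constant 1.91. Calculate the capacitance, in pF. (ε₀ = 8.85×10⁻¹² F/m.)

A = 4930 mm² = 4.93×10⁻³ m².
Side-by-side slabs ⇒ two capacitors in parallel, each spanning the full gap.
C₁ = κ₁ε₀A₁/d = 1.00 × 8.85×10⁻¹² × 2.55×10⁻³ / 1.14×10⁻³ = 1.98×10⁻¹¹ F.
C₂ = κ₂ε₀A₂/d = 1.91 × 8.85×10⁻¹² × 2.38×10⁻³ / 1.14×10⁻³ = 3.52×10⁻¹¹ F.
C = C₁ + C₂ = 5.51×10⁻¹¹ F.

C ≈ 55.1 pF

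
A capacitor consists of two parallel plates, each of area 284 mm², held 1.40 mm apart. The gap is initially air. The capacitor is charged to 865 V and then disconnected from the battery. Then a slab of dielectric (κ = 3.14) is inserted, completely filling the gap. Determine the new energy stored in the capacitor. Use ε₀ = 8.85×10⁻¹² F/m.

U ≈ 214 nJ

A = 284 mm² = 2.84×10⁻⁴ m².
Initially C₁ = ε₀A/d = 8.85×10⁻¹² × 2.84×10⁻⁴ / 1.40×10⁻³ = 1.80×10⁻¹² F.
U₁ = 6.72×10⁻⁷ J.
Isolated ⇒ Q is held fixed. C₂ = 3.14 C₁ and U = Q²/(2C), so U₂/U₁ = C₁/C₂ = 0.318.
U₂ = 0.318 × 6.72×10⁻⁷ = 2.14×10⁻⁷ J.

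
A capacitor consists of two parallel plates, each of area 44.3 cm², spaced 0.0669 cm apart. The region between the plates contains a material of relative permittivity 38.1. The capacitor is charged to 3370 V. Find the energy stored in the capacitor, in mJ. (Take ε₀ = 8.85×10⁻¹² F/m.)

A = 44.3 cm² = 4.43×10⁻³ m².
C = κε₀A/d = 38.1 × 8.85×10⁻¹² × 4.43×10⁻³ / 6.69×10⁻⁴ = 2.23×10⁻⁹ F.
U = ½CV² = ½ × 2.23×10⁻⁹ × (3370)² = 1.27×10⁻² J.

12.7 mJ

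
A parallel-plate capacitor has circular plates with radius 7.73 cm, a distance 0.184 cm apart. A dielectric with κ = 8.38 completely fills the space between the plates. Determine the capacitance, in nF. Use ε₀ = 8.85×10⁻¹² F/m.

A = π(7.73 cm)² = 1.88×10⁻² m².
C = κε₀A/d = 8.38 × 8.85×10⁻¹² × 1.88×10⁻² / 1.84×10⁻³ = 7.57×10⁻¹⁰ F.

0.757 nF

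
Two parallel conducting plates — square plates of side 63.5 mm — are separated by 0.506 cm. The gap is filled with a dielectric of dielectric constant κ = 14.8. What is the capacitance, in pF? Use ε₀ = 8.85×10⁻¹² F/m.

A = (63.5 mm)² = 4.03×10⁻³ m².
C = κε₀A/d = 14.8 × 8.85×10⁻¹² × 4.03×10⁻³ / 5.06×10⁻³ = 1.04×10⁻¹⁰ F.

104 pF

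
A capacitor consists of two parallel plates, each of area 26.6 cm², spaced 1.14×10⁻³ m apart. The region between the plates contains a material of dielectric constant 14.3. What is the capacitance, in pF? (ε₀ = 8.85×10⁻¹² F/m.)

C ≈ 295 pF

A = 26.6 cm² = 2.66×10⁻³ m².
C = κε₀A/d = 14.3 × 8.85×10⁻¹² × 2.66×10⁻³ / 1.14×10⁻³ = 2.95×10⁻¹⁰ F.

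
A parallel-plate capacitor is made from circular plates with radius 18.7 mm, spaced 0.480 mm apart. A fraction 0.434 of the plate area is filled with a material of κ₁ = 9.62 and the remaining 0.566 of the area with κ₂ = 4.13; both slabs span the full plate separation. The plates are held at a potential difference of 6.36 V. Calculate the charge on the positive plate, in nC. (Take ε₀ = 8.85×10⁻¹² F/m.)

0.839 nC

A = π(18.7 mm)² = 1.10×10⁻³ m².
Side-by-side slabs ⇒ two capacitors in parallel, each spanning the full gap.
C₁ = κ₁ε₀A₁/d = 9.62 × 8.85×10⁻¹² × 4.77×10⁻⁴ / 4.80×10⁻⁴ = 8.46×10⁻¹¹ F.
C₂ = κ₂ε₀A₂/d = 4.13 × 8.85×10⁻¹² × 6.22×10⁻⁴ / 4.80×10⁻⁴ = 4.73×10⁻¹¹ F.
C = C₁ + C₂ = 1.32×10⁻¹⁰ F.
Q = CV = 1.32×10⁻¹⁰ × 6.36 = 8.39×10⁻¹⁰ C.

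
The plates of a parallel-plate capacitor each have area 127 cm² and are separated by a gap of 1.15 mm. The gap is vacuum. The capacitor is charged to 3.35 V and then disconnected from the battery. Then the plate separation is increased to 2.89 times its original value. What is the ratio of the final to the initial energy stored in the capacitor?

Isolated ⇒ Q is held fixed.
C₂ = 0.346 C₁ and U = Q²/(2C), so U₂/U₁ = C₁/C₂ = 2.89.

U₂/U₁ ≈ 2.89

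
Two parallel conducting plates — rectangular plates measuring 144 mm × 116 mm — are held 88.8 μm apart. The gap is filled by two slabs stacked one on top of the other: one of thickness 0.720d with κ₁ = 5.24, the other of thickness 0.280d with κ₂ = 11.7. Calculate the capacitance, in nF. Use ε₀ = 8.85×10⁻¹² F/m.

C ≈ 10.3 nF

A = 144 × 116 mm² = 1.67×10⁻² m².
Stacked slabs ⇒ two capacitors in series, each with the full plate area.
C₁ = κ₁ε₀A/d₁ = 5.24 × 8.85×10⁻¹² × 1.67×10⁻² / 6.39×10⁻⁵ = 1.21×10⁻⁸ F.
C₂ = κ₂ε₀A/d₂ = 11.7 × 8.85×10⁻¹² × 1.67×10⁻² / 2.49×10⁻⁵ = 6.96×10⁻⁸ F.
C = (1/C₁ + 1/C₂)⁻¹ = 1.03×10⁻⁸ F.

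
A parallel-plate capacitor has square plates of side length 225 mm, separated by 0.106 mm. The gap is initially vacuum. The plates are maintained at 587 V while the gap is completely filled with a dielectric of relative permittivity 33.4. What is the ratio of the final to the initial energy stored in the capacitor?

Battery connected ⇒ V is held fixed.
C₂ = 33.4 C₁ and U = ½CV², so U₂/U₁ = C₂/C₁ = 33.4.

33.4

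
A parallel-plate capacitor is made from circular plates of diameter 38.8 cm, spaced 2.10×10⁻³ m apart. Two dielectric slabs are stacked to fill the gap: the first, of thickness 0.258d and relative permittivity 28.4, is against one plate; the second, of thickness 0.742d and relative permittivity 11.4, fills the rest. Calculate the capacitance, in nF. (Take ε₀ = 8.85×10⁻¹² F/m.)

A = π(38.8/2 cm)² = 0.118 m².
Stacked slabs ⇒ two capacitors in series, each with the full plate area.
C₁ = κ₁ε₀A/d₁ = 28.4 × 8.85×10⁻¹² × 0.118 / 5.42×10⁻⁴ = 5.48×10⁻⁸ F.
C₂ = κ₂ε₀A/d₂ = 11.4 × 8.85×10⁻¹² × 0.118 / 1.56×10⁻³ = 7.66×10⁻⁹ F.
C = (1/C₁ + 1/C₂)⁻¹ = 6.72×10⁻⁹ F.

C ≈ 6.72 nF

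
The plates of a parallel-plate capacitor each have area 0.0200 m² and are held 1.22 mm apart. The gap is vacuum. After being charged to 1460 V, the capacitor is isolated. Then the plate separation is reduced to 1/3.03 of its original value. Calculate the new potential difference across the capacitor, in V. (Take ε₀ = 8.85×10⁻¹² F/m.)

Initially C₁ = ε₀A/d = 8.85×10⁻¹² × 2.00×10⁻² / 1.22×10⁻³ = 1.45×10⁻¹⁰ F.
V₁ = 1.46×10³ V.
Isolated ⇒ Q is held fixed. C₂ = 3.03 C₁ and V = Q/C, so V₂/V₁ = C₁/C₂ = 0.330.
V₂ = 0.330 × 1.46×10³ = 4.82×10² V.

V ≈ 482 V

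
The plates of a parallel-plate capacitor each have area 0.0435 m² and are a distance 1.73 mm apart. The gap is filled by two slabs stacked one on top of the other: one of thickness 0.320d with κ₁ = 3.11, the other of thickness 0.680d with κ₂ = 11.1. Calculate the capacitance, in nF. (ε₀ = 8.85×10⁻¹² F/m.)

1.36 nF

Stacked slabs ⇒ two capacitors in series, each with the full plate area.
C₁ = κ₁ε₀A/d₁ = 3.11 × 8.85×10⁻¹² × 4.35×10⁻² / 5.54×10⁻⁴ = 2.16×10⁻⁹ F.
C₂ = κ₂ε₀A/d₂ = 11.1 × 8.85×10⁻¹² × 4.35×10⁻² / 1.18×10⁻³ = 3.63×10⁻⁹ F.
C = (1/C₁ + 1/C₂)⁻¹ = 1.36×10⁻⁹ F.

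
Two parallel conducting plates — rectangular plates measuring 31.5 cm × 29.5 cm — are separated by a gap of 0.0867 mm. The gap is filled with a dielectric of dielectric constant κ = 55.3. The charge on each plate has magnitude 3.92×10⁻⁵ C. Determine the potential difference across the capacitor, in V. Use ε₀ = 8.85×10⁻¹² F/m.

A = 31.5 × 29.5 cm² = 9.29×10⁻² m².
C = κε₀A/d = 55.3 × 8.85×10⁻¹² × 9.29×10⁻² / 8.67×10⁻⁵ = 5.25×10⁻⁷ F.
V = Q/C = 3.92×10⁻⁵ / 5.25×10⁻⁷ = 74.7 V.

74.7 V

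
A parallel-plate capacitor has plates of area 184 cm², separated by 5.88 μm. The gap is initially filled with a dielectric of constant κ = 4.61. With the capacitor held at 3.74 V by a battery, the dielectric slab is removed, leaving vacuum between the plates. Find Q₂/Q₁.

0.217

Battery connected ⇒ V is held fixed.
C₂ = 0.217 C₁ and Q = CV, so Q₂/Q₁ = C₂/C₁ = 0.217.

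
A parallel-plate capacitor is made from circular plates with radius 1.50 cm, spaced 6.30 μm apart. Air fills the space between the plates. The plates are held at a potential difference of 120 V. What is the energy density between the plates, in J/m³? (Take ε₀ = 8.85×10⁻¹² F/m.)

1605 J/m³

E = V/d = 120 / 6.30×10⁻⁶ = 1.90×10⁷ V/m.
u = ½ε₀E² = ½ × 8.85×10⁻¹² × (1.90×10⁷)² = 1.61×10³ J/m³.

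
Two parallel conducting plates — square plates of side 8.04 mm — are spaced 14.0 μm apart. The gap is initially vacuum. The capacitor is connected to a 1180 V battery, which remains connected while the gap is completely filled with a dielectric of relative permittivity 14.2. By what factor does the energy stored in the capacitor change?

14.2

Battery connected ⇒ V is held fixed.
C₂ = 14.2 C₁ and U = ½CV², so U₂/U₁ = C₂/C₁ = 14.2.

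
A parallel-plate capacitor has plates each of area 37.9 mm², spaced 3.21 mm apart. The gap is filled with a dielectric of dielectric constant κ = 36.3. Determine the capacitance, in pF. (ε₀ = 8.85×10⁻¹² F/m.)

A = 37.9 mm² = 3.79×10⁻⁵ m².
C = κε₀A/d = 36.3 × 8.85×10⁻¹² × 3.79×10⁻⁵ / 3.21×10⁻³ = 3.79×10⁻¹² F.

3.79 pF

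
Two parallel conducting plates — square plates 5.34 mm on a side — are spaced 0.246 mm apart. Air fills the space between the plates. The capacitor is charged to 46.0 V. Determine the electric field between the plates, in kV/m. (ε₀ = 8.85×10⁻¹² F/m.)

E = V/d = 46.0 / 2.46×10⁻⁴ = 1.87×10⁵ V/m.

187 kV/m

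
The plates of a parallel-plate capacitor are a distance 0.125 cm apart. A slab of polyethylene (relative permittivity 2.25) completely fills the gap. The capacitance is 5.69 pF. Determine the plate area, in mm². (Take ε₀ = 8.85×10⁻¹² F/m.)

A ≈ 357 mm²

A = Cd/(κε₀) = 5.69×10⁻¹² × 1.25×10⁻³ / (2.25 × 8.85×10⁻¹²) = 3.57×10⁻⁴ m².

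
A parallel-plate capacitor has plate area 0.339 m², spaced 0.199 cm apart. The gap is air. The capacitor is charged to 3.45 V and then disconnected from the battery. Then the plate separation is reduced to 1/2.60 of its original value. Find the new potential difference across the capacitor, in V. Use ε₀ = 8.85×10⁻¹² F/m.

Initially C₁ = ε₀A/d = 8.85×10⁻¹² × 0.339 / 1.99×10⁻³ = 1.51×10⁻⁹ F.
V₁ = 3.45 V.
Isolated ⇒ Q is held fixed. C₂ = 2.60 C₁ and V = Q/C, so V₂/V₁ = C₁/C₂ = 0.385.
V₂ = 0.385 × 3.45 = 1.33 V.

V ≈ 1.33 V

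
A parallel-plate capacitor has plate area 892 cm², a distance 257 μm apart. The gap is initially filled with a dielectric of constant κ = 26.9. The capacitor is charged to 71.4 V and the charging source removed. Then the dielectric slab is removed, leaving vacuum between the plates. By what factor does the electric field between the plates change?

E₂/E₁ ≈ 26.9

Isolated ⇒ Q is held fixed.
V₂ = Q/C₂ = V₁/0.0372; E = V/d, so E₂/E₁ = (V₂/V₁)(d₁/d₂) = 26.9.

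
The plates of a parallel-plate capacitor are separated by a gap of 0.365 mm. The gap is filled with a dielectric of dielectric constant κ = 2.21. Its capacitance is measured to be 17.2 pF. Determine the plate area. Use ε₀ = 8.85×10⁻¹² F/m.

A = Cd/(κε₀) = 1.72×10⁻¹¹ × 3.65×10⁻⁴ / (2.21 × 8.85×10⁻¹²) = 3.21×10⁻⁴ m².

321 mm²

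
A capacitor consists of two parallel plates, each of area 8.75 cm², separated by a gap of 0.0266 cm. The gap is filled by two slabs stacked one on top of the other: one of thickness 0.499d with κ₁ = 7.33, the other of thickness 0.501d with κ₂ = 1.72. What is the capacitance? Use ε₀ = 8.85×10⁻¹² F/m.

C ≈ 81.0 pF

A = 8.75 cm² = 8.75×10⁻⁴ m².
Stacked slabs ⇒ two capacitors in series, each with the full plate area.
C₁ = κ₁ε₀A/d₁ = 7.33 × 8.85×10⁻¹² × 8.75×10⁻⁴ / 1.33×10⁻⁴ = 4.28×10⁻¹⁰ F.
C₂ = κ₂ε₀A/d₂ = 1.72 × 8.85×10⁻¹² × 8.75×10⁻⁴ / 1.33×10⁻⁴ = 9.99×10⁻¹¹ F.
C = (1/C₁ + 1/C₂)⁻¹ = 8.10×10⁻¹¹ F.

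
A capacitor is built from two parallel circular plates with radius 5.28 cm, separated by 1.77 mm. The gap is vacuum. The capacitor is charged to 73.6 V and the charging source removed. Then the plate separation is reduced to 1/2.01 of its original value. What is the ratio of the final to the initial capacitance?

2.01

C = ε₀A/d scales as 1/d, so C₂/C₁ = d₁/d₂ = 2.01.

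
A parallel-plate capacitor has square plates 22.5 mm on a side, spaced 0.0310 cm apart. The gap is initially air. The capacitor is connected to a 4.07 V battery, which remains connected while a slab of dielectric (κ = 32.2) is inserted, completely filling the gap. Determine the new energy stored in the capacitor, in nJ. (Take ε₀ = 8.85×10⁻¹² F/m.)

U ≈ 3.85 nJ

A = (22.5 mm)² = 5.06×10⁻⁴ m².
Initially C₁ = ε₀A/d = 8.85×10⁻¹² × 5.06×10⁻⁴ / 3.10×10⁻⁴ = 1.45×10⁻¹¹ F.
U₁ = 1.20×10⁻¹⁰ J.
Battery connected ⇒ V is held fixed. C₂ = 32.2 C₁ and U = ½CV², so U₂/U₁ = C₂/C₁ = 32.2.
U₂ = 32.2 × 1.20×10⁻¹⁰ = 3.85×10⁻⁹ J.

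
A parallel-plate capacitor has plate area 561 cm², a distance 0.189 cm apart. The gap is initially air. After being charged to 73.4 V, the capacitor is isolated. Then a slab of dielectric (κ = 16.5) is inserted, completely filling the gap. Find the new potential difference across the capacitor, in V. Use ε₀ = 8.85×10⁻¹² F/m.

A = 561 cm² = 5.61×10⁻² m².
Initially C₁ = ε₀A/d = 8.85×10⁻¹² × 5.61×10⁻² / 1.89×10⁻³ = 2.63×10⁻¹⁰ F.
V₁ = 73.4 V.
Isolated ⇒ Q is held fixed. C₂ = 16.5 C₁ and V = Q/C, so V₂/V₁ = C₁/C₂ = 0.0606.
V₂ = 0.0606 × 73.4 = 4.45 V.

V ≈ 4.45 V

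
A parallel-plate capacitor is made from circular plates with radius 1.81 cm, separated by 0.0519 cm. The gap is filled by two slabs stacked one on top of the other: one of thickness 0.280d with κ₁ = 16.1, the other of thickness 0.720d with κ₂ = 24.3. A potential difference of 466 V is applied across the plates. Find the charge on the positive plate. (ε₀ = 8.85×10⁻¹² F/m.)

A = π(1.81 cm)² = 1.03×10⁻³ m².
Stacked slabs ⇒ two capacitors in series, each with the full plate area.
C₁ = κ₁ε₀A/d₁ = 16.1 × 8.85×10⁻¹² × 1.03×10⁻³ / 1.45×10⁻⁴ = 1.01×10⁻⁹ F.
C₂ = κ₂ε₀A/d₂ = 24.3 × 8.85×10⁻¹² × 1.03×10⁻³ / 3.74×10⁻⁴ = 5.92×10⁻¹⁰ F.
C = (1/C₁ + 1/C₂)⁻¹ = 3.73×10⁻¹⁰ F.
Q = CV = 3.73×10⁻¹⁰ × 466 = 1.74×10⁻⁷ C.

Q ≈ 174 nC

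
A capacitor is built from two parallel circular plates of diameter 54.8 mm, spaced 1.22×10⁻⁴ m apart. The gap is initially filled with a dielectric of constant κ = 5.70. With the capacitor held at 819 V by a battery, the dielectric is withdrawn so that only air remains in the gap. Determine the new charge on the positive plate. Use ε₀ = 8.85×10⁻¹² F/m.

140 nC

A = π(54.8/2 mm)² = 2.36×10⁻³ m².
Initially C₁ = κε₀A/d = 5.70 × 8.85×10⁻¹² × 2.36×10⁻³ / 1.22×10⁻⁴ = 9.75×10⁻¹⁰ F.
Q₁ = 7.99×10⁻⁷ C.
Battery connected ⇒ V is held fixed. C₂ = 0.175 C₁ and Q = CV, so Q₂/Q₁ = C₂/C₁ = 0.175.
Q₂ = 0.175 × 7.99×10⁻⁷ = 1.40×10⁻⁷ C.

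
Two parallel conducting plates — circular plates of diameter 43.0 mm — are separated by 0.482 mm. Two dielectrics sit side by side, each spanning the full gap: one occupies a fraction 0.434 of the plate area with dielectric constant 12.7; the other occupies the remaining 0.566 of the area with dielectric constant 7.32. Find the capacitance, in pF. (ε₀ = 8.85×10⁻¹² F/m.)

A = π(43.0/2 mm)² = 1.45×10⁻³ m².
Side-by-side slabs ⇒ two capacitors in parallel, each spanning the full gap.
C₁ = κ₁ε₀A₁/d = 12.7 × 8.85×10⁻¹² × 6.30×10⁻⁴ / 4.82×10⁻⁴ = 1.47×10⁻¹⁰ F.
C₂ = κ₂ε₀A₂/d = 7.32 × 8.85×10⁻¹² × 8.22×10⁻⁴ / 4.82×10⁻⁴ = 1.10×10⁻¹⁰ F.
C = C₁ + C₂ = 2.57×10⁻¹⁰ F.

C ≈ 257 pF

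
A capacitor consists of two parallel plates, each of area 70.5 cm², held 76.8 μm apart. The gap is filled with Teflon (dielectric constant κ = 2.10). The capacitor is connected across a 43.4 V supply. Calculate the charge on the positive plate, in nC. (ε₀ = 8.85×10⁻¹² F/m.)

A = 70.5 cm² = 7.05×10⁻³ m².
C = κε₀A/d = 2.10 × 8.85×10⁻¹² × 7.05×10⁻³ / 7.68×10⁻⁵ = 1.71×10⁻⁹ F.
Q = CV = 1.71×10⁻⁹ × 43.4 = 7.40×10⁻⁸ C.

Q ≈ 74.0 nC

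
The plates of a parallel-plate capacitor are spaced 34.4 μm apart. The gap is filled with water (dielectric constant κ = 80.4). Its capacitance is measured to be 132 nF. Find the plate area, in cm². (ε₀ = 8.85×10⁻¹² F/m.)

A ≈ 63.8 cm²

A = Cd/(κε₀) = 1.32×10⁻⁷ × 3.44×10⁻⁵ / (80.4 × 8.85×10⁻¹²) = 6.38×10⁻³ m².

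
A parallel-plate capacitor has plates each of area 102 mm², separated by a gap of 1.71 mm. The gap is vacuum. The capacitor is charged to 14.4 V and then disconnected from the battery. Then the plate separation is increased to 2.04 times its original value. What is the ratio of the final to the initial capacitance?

C = ε₀A/d scales as 1/d, so C₂/C₁ = d₁/d₂ = 1/2.04 = 0.490.

C₂/C₁ ≈ 0.490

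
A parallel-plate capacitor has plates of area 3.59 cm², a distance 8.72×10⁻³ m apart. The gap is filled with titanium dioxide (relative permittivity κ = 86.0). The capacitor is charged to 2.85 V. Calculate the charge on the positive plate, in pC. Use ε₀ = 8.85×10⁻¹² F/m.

A = 3.59 cm² = 3.59×10⁻⁴ m².
C = κε₀A/d = 86.0 × 8.85×10⁻¹² × 3.59×10⁻⁴ / 8.72×10⁻³ = 3.13×10⁻¹¹ F.
Q = CV = 3.13×10⁻¹¹ × 2.85 = 8.93×10⁻¹¹ C.

Q ≈ 89.3 pC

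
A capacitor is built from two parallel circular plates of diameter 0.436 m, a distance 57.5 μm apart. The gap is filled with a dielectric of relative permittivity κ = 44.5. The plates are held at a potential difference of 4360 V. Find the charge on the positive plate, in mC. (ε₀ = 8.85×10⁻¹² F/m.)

Q ≈ 4.46 mC

A = π(0.436/2 m)² = 0.149 m².
C = κε₀A/d = 44.5 × 8.85×10⁻¹² × 0.149 / 5.75×10⁻⁵ = 1.02×10⁻⁶ F.
Q = CV = 1.02×10⁻⁶ × 4360 = 4.46×10⁻³ C.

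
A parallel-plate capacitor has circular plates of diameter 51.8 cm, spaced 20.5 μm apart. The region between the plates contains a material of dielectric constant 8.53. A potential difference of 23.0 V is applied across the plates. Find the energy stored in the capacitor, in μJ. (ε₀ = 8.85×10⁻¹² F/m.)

205 μJ

A = π(51.8/2 cm)² = 0.211 m².
C = κε₀A/d = 8.53 × 8.85×10⁻¹² × 0.211 / 2.05×10⁻⁵ = 7.76×10⁻⁷ F.
U = ½CV² = ½ × 7.76×10⁻⁷ × (23.0)² = 2.05×10⁻⁴ J.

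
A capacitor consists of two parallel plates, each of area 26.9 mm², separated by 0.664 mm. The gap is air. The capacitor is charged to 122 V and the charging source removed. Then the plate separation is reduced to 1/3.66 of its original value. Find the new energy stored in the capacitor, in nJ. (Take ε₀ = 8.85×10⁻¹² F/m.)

U ≈ 0.729 nJ

A = 26.9 mm² = 2.69×10⁻⁵ m².
Initially C₁ = ε₀A/d = 8.85×10⁻¹² × 2.69×10⁻⁵ / 6.64×10⁻⁴ = 3.59×10⁻¹³ F.
U₁ = 2.67×10⁻⁹ J.
Isolated ⇒ Q is held fixed. C₂ = 3.66 C₁ and U = Q²/(2C), so U₂/U₁ = C₁/C₂ = 0.273.
U₂ = 0.273 × 2.67×10⁻⁹ = 7.29×10⁻¹⁰ J.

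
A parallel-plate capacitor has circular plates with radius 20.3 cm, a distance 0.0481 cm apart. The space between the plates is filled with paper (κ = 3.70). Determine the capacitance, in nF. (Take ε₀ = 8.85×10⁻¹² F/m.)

8.81 nF

A = π(20.3 cm)² = 0.129 m².
C = κε₀A/d = 3.70 × 8.85×10⁻¹² × 0.129 / 4.81×10⁻⁴ = 8.81×10⁻⁹ F.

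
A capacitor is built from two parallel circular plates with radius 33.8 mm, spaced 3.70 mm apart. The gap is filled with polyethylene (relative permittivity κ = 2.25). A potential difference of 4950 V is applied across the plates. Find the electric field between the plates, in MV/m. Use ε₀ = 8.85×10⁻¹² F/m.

E = V/d = 4950 / 3.70×10⁻³ = 1.34×10⁶ V/m.

1.34 MV/m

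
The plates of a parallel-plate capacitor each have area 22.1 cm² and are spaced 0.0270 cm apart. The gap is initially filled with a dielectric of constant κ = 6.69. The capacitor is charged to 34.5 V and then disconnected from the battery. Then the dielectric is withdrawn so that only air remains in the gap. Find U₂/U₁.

Isolated ⇒ Q is held fixed.
C₂ = 0.149 C₁ and U = Q²/(2C), so U₂/U₁ = C₁/C₂ = 6.69.

U₂/U₁ ≈ 6.69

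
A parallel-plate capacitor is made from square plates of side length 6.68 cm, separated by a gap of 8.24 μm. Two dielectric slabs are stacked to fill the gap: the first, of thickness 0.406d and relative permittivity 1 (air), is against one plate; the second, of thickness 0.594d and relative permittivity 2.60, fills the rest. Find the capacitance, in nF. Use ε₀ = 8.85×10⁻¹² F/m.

C ≈ 7.55 nF

A = (6.68 cm)² = 4.46×10⁻³ m².
Stacked slabs ⇒ two capacitors in series, each with the full plate area.
C₁ = κ₁ε₀A/d₁ = 1.00 × 8.85×10⁻¹² × 4.46×10⁻³ / 3.35×10⁻⁶ = 1.18×10⁻⁸ F.
C₂ = κ₂ε₀A/d₂ = 2.60 × 8.85×10⁻¹² × 4.46×10⁻³ / 4.89×10⁻⁶ = 2.10×10⁻⁸ F.
C = (1/C₁ + 1/C₂)⁻¹ = 7.55×10⁻⁹ F.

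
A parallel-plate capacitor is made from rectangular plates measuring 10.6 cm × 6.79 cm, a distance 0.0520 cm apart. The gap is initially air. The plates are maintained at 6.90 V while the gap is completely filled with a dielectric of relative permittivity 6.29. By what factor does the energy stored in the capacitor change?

6.29

Battery connected ⇒ V is held fixed.
C₂ = 6.29 C₁ and U = ½CV², so U₂/U₁ = C₂/C₁ = 6.29.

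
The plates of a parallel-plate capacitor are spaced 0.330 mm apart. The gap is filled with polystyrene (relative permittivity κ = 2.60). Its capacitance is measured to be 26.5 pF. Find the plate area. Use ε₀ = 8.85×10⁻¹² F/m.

A = Cd/(κε₀) = 2.65×10⁻¹¹ × 3.30×10⁻⁴ / (2.60 × 8.85×10⁻¹²) = 3.80×10⁻⁴ m².

A ≈ 3.80 cm²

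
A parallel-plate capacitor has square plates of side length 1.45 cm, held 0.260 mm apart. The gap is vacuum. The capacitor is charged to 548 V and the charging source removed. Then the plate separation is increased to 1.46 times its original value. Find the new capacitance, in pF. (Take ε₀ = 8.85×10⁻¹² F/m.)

A = (1.45 cm)² = 2.10×10⁻⁴ m².
Initially C₁ = ε₀A/d = 8.85×10⁻¹² × 2.10×10⁻⁴ / 2.60×10⁻⁴ = 7.16×10⁻¹² F.
C = ε₀A/d scales as 1/d, so C₂/C₁ = d₁/d₂ = 1/1.46 = 0.685.
C₂ = 0.685 × 7.16×10⁻¹² = 4.90×10⁻¹² F.

C ≈ 4.90 pF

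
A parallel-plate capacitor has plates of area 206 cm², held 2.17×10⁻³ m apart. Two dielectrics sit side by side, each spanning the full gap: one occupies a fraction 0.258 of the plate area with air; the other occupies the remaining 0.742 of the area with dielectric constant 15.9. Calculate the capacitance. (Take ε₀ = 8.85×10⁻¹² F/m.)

A = 206 cm² = 2.06×10⁻² m².
Side-by-side slabs ⇒ two capacitors in parallel, each spanning the full gap.
C₁ = κ₁ε₀A₁/d = 1.00 × 8.85×10⁻¹² × 5.31×10⁻³ / 2.17×10⁻³ = 2.17×10⁻¹¹ F.
C₂ = κ₂ε₀A₂/d = 15.9 × 8.85×10⁻¹² × 1.53×10⁻² / 2.17×10⁻³ = 9.91×10⁻¹⁰ F.
C = C₁ + C₂ = 1.01×10⁻⁹ F.

1.01 nF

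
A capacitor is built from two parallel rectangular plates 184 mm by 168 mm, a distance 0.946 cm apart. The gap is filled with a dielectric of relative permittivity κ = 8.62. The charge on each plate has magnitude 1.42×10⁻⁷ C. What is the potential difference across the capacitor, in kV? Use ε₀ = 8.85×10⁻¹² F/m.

A = 184 × 168 mm² = 3.09×10⁻² m².
C = κε₀A/d = 8.62 × 8.85×10⁻¹² × 3.09×10⁻² / 9.46×10⁻³ = 2.49×10⁻¹⁰ F.
V = Q/C = 1.42×10⁻⁷ / 2.49×10⁻¹⁰ = 5.70×10² V.

V ≈ 0.570 kV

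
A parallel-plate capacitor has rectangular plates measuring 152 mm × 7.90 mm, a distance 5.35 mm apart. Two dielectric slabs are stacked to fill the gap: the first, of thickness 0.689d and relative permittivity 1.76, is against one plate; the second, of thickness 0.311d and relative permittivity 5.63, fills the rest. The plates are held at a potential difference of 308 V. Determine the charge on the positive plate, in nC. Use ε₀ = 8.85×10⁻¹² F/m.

A = 152 × 7.90 mm² = 1.20×10⁻³ m².
Stacked slabs ⇒ two capacitors in series, each with the full plate area.
C₁ = κ₁ε₀A/d₁ = 1.76 × 8.85×10⁻¹² × 1.20×10⁻³ / 3.69×10⁻³ = 5.07×10⁻¹² F.
C₂ = κ₂ε₀A/d₂ = 5.63 × 8.85×10⁻¹² × 1.20×10⁻³ / 1.66×10⁻³ = 3.60×10⁻¹¹ F.
C = (1/C₁ + 1/C₂)⁻¹ = 4.45×10⁻¹² F.
Q = CV = 4.45×10⁻¹² × 308 = 1.37×10⁻⁹ C.

1.37 nC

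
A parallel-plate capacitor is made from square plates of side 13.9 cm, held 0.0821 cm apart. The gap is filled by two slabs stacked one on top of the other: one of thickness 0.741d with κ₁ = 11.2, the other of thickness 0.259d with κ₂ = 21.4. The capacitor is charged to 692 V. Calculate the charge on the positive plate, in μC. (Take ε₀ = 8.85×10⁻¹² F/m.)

A = (13.9 cm)² = 1.93×10⁻² m².
Stacked slabs ⇒ two capacitors in series, each with the full plate area.
C₁ = κ₁ε₀A/d₁ = 11.2 × 8.85×10⁻¹² × 1.93×10⁻² / 6.08×10⁻⁴ = 3.15×10⁻⁹ F.
C₂ = κ₂ε₀A/d₂ = 21.4 × 8.85×10⁻¹² × 1.93×10⁻² / 2.13×10⁻⁴ = 1.72×10⁻⁸ F.
C = (1/C₁ + 1/C₂)⁻¹ = 2.66×10⁻⁹ F.
Q = CV = 2.66×10⁻⁹ × 692 = 1.84×10⁻⁶ C.

Q ≈ 1.84 μC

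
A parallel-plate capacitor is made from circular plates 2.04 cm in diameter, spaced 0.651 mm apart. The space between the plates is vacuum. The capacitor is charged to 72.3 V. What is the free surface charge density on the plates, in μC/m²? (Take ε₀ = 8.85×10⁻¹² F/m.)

0.983 μC/m²

A = π(2.04/2 cm)² = 3.27×10⁻⁴ m².
C = ε₀A/d = 8.85×10⁻¹² × 3.27×10⁻⁴ / 6.51×10⁻⁴ = 4.44×10⁻¹² F.
σ = Q/A = CV/A = 4.44×10⁻¹² × 72.3 / 3.27×10⁻⁴ = 9.83×10⁻⁷ C/m².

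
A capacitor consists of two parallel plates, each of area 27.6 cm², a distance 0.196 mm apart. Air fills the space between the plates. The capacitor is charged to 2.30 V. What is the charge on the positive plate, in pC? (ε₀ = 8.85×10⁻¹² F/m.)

Q ≈ 287 pC

A = 27.6 cm² = 2.76×10⁻³ m².
C = ε₀A/d = 8.85×10⁻¹² × 2.76×10⁻³ / 1.96×10⁻⁴ = 1.25×10⁻¹⁰ F.
Q = CV = 1.25×10⁻¹⁰ × 2.30 = 2.87×10⁻¹⁰ C.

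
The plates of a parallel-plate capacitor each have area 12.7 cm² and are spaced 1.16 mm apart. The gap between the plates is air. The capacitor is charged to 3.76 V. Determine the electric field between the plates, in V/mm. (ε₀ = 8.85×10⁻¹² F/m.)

E ≈ 3.24 V/mm

E = V/d = 3.76 / 1.16×10⁻³ = 3.24×10³ V/m.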